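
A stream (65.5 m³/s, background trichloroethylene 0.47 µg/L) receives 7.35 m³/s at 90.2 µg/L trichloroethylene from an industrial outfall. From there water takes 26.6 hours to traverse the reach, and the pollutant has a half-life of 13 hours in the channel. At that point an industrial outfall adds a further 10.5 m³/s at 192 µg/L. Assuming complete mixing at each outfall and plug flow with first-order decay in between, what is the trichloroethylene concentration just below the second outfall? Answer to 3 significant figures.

26.2 µg/L

Mixed concentration C = ΣQC/ΣQ = (65.50·0.4700 + 7.350·90.20) / 72.85 = 693.8/72.85 = 9.523 µg/L; combined flow 72.85 m³/s.
Half-life 13 h → k = ln 2 / 13 = 0.05332 h⁻¹ = 1.280 d⁻¹.
Decay over the reach: 9.523·exp(−kt) = 9.523·0.2421 = 2.306 µg/L.
At the second outfall, C = (72.85·2.306 + 10.50·192.0) / (72.85 + 10.50) = 26.20 µg/L.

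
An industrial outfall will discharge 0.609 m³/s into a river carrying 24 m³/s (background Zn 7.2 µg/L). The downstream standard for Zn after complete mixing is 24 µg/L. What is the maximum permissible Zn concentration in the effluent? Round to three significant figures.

At the limit, (Qr·Cr + Qe·Cₑ)/(Qr + Qe) = 24:
Cₑ = (24.61·24 − 24.00·7.200) / 0.6090 = 686.1 µg/L.

686 µg/L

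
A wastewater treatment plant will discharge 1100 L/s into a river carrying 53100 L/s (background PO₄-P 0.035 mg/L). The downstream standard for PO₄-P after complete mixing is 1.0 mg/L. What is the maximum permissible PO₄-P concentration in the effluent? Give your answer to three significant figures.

47.6 mg/L

At the limit, (Qr·Cr + Qe·Cₑ)/(Qr + Qe) = 1.0:
Cₑ = (54200·1.0 − 53100·0.03500) / 1100 = 47.58 mg/L.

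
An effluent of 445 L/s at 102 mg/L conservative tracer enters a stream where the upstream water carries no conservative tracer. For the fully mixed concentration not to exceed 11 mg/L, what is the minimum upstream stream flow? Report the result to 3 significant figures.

Set C_mix = 11: (Q·0 + 445.0·102.0) / (Q + 445.0) = 11
→ Q = 445.0·(102.0 − 11)/(11 − 0) = 3681 L/s.

3680 L/s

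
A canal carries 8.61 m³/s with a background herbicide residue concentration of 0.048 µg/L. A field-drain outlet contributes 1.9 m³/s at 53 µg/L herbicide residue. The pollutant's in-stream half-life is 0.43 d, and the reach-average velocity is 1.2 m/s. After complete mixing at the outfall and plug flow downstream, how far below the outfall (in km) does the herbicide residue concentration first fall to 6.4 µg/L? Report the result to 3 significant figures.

Flow-weighted average: C = (8.610·0.04800 + 1.900·53.00) / 10.51 = 101.1/10.51 = 9.621 µg/L.
Half-life 0.43 d → k = ln 2 / 0.43 = 1.612 d⁻¹.
Set 9.621·exp(−k·t) = 6.4 → t = ln(9.621/6.4)/k = 21850 s = 6.069 h.
Distance = v·t = 1.2·21850 = 26220 m = 26.22 km.

26.2 km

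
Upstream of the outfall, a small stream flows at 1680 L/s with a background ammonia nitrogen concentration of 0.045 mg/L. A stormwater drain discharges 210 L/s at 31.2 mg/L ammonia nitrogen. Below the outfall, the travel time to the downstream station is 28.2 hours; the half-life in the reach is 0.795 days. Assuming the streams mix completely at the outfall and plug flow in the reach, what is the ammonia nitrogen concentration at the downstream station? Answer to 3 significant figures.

1.26 mg/L

Flow-weighted average: C = (1680·0.04500 + 210.0·31.20) / 1890 = 6628/1890 = 3.507 mg/L.
Half-life 0.795 d → k = ln 2 / 0.795 = 0.8719 d⁻¹.
After decay, C = 3.507 × e^(−kt) = 3.507 × 0.3590 = 1.259 mg/L.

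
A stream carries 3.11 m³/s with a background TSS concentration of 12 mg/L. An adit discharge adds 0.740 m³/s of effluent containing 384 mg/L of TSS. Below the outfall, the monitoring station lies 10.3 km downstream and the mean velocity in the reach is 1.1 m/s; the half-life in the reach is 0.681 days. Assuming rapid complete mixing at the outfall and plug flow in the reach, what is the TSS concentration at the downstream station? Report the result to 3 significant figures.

74.8 mg/L

Conservation of mass: C = (3.110·12.00 + 0.7400·384.0) / 3.850 = 321.5/3.850 = 83.50 mg/L.
Travel time t = 10.3·1000 / 1.1 = 9364 s = 2.601 h.
Half-life 0.681 d → k = ln 2 / 0.681 = 1.018 d⁻¹.
Decay over the reach: 83.50·exp(−kt) = 83.50·0.8956 = 74.78 mg/L.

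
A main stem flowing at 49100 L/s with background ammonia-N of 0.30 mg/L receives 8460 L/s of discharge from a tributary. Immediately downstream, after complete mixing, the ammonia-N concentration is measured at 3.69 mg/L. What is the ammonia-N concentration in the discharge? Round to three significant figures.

23.4 mg/L

Mass balance: 49100·0.3000 + 8460·Cₑ = 57560·3.690
→ Cₑ = (57560·3.690 − 49100·0.3000) / 8460 = 23.36 mg/L.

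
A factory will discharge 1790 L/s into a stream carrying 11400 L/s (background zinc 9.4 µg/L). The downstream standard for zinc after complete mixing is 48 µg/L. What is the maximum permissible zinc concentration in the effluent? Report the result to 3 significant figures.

At the limit, (Qr·Cr + Qe·Cₑ)/(Qr + Qe) = 48:
Cₑ = (13190·48 − 11400·9.400) / 1790 = 293.8 µg/L.

294 µg/L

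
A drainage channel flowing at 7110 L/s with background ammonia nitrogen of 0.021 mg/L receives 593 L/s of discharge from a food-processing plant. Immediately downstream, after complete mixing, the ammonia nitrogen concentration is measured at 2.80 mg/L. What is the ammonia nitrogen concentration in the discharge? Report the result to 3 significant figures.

Mass balance: 7110·0.02100 + 593.0·Cₑ = 7703·2.800
→ Cₑ = (7703·2.800 − 7110·0.02100) / 593.0 = 36.12 mg/L.

36.1 mg/L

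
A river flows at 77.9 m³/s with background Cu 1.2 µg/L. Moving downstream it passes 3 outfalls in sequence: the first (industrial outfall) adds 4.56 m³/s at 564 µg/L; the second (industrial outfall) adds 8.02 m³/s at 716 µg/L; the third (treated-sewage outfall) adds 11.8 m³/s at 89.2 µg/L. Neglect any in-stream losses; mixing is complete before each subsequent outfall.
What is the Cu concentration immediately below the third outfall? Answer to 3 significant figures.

92.5 µg/L

Below outfall 1: Q → 82.46 m³/s, C = (77.90·1.200 + 4.560·564.0)/82.46 = 32.32 µg/L.
Below outfall 2: Q → 90.48 m³/s, C = (82.46·32.32 + 8.020·716.0)/90.48 = 92.92 µg/L.
Below outfall 3: Q → 102.3 m³/s, C = (90.48·92.92 + 11.80·89.20)/102.3 = 92.49 µg/L.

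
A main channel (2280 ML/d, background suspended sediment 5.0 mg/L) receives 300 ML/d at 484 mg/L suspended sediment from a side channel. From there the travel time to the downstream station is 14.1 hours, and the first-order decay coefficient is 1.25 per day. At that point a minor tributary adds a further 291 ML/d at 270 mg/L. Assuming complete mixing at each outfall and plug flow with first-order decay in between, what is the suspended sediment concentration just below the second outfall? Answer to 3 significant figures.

Mixed concentration C = ΣQC/ΣQ = (2280·5.000 + 300.0·484.0) / 2580 = 156600/2580 = 60.70 mg/L; combined flow 2580 ML/d.
First-order decay: C = 60.70·exp(−k·t) = 60.70·0.4798 = 29.12 mg/L.
At the second outfall, C = (2580·29.12 + 291.0·270.0) / (2580 + 291.0) = 53.54 mg/L.

53.5 mg/L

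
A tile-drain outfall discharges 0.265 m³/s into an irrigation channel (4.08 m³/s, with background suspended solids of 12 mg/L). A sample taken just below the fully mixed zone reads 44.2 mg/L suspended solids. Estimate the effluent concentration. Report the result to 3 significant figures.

Mass balance: 4.080·12.00 + 0.2650·Cₑ = 4.345·44.20
→ Cₑ = (4.345·44.20 − 4.080·12.00) / 0.2650 = 540.0 mg/L.

540 mg/L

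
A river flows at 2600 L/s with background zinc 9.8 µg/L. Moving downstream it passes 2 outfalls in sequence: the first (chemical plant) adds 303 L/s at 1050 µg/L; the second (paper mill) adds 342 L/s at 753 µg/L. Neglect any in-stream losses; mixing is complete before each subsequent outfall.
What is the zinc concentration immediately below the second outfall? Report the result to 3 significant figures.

Outfall 1: combined Q = 2903 L/s; C = (2600·9.800 + 303.0·1050)/2903 = 118.4 µg/L.
Outfall 2: combined Q = 3245 L/s; C = (2903·118.4 + 342.0·753.0)/3245 = 185.3 µg/L.

185 µg/L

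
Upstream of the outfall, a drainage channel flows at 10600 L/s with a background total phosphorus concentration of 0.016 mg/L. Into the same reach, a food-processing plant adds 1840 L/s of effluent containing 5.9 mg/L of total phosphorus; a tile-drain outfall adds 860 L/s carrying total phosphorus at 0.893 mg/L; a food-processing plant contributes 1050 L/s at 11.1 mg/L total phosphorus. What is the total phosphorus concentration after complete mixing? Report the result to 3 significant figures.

1.63 mg/L

After mixing, C = (10600·0.01600 + 1840·5.900 + 860.0·0.8930 + 1050·11.10) / 14350 = 23450/14350 = 1.634 mg/L.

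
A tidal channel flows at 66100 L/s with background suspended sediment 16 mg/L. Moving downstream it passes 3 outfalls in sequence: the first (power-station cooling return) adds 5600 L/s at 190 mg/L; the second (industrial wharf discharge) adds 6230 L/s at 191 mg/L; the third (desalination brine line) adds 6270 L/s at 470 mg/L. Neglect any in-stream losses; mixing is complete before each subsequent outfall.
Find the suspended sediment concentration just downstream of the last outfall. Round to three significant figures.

74.3 mg/L

After outfall 1: Q = 66100 + 5600 = 71700 L/s; C = (66100·16.00 + 5600·190.0)/71700 = 29.59 mg/L.
After outfall 2: Q = 71700 + 6230 = 77930 L/s; C = (71700·29.59 + 6230·191.0)/77930 = 42.49 mg/L.
After outfall 3: Q = 77930 + 6270 = 84200 L/s; C = (77930·42.49 + 6270·470.0)/84200 = 74.33 mg/L.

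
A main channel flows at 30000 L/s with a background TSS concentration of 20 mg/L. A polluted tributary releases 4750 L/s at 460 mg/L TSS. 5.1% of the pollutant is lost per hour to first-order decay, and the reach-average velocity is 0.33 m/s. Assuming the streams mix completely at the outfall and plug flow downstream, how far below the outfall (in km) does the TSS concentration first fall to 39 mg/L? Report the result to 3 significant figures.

16.3 km

Flow-weighted average: C = (30000·20.00 + 4750·460.0) / 34750 = 2785000/34750 = 80.14 mg/L.
5.1%/h lost → k = −ln(1 − 0.051) = 0.05235 h⁻¹.
Set 80.14·exp(−k·t) = 39 → t = ln(80.14/39)/k = 49530 s = 13.76 h.
Distance = v·t = 0.33·49530 = 16350 m = 16.35 km.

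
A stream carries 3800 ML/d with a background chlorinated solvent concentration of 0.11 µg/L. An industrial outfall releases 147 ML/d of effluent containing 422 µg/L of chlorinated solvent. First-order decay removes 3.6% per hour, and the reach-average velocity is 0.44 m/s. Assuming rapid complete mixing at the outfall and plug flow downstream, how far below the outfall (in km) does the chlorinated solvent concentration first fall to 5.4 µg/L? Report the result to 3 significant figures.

46.4 km

Flow-weighted average: C = (3800·0.1100 + 147.0·422.0) / 3947 = 62450/3947 = 15.82 µg/L.
3.6%/h lost → k = −ln(1 − 0.036) = 0.03666 h⁻¹.
Set 15.82·exp(−k·t) = 5.4 → t = ln(15.82/5.4)/k = 105600 s = 29.32 h.
Distance = v·t = 0.44·105600 = 46450 m = 46.45 km.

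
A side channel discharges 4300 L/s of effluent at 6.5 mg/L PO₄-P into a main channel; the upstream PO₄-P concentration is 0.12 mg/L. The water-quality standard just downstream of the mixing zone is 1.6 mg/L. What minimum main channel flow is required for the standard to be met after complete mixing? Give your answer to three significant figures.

Set C_mix = 1.6: (Q·0.1200 + 4300·6.500) / (Q + 4300) = 1.6
→ Q = 4300·(6.500 − 1.6)/(1.6 − 0.1200) = 14240 L/s.

14200 L/s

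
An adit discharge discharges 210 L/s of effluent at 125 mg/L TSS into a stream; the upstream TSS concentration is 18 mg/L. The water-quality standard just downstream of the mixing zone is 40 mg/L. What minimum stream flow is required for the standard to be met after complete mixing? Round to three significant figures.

811 L/s

Set C_mix = 40: (Q·18.00 + 210.0·125.0) / (Q + 210.0) = 40
→ Q = 210.0·(125.0 − 40)/(40 − 18.00) = 811.4 L/s.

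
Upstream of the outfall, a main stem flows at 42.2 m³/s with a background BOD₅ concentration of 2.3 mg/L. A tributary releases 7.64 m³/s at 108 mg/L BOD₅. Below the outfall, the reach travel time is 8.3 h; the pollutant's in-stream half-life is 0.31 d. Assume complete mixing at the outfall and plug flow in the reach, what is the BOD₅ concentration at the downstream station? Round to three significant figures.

Mass balance: C = (42.20·2.300 + 7.640·108.0) / 49.84 = 922.2/49.84 = 18.50 mg/L.
Half-life 0.31 d → k = ln 2 / 0.31 = 2.236 d⁻¹.
After decay, C = 18.50 × e^(−kt) = 18.50 × 0.4615 = 8.539 mg/L.

8.54 mg/L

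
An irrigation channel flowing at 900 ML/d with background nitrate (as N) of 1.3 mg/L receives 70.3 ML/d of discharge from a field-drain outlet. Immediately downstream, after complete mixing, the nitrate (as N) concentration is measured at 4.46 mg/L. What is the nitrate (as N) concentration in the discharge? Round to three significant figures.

Mass balance: 900.0·1.300 + 70.30·Cₑ = 970.3·4.460
→ Cₑ = (970.3·4.460 − 900.0·1.300) / 70.30 = 44.92 mg/L.

44.9 mg/L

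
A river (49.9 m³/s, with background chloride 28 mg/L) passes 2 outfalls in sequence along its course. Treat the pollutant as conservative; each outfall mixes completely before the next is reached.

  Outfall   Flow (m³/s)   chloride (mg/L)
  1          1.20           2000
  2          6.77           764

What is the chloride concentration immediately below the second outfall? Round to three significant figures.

After outfall 1: Q = 49.90 + 1.200 = 51.10 m³/s; C = (49.90·28.00 + 1.200·2000)/51.10 = 74.31 mg/L.
After outfall 2: Q = 51.10 + 6.770 = 57.87 m³/s; C = (51.10·74.31 + 6.770·764.0)/57.87 = 155.0 mg/L.

155 mg/L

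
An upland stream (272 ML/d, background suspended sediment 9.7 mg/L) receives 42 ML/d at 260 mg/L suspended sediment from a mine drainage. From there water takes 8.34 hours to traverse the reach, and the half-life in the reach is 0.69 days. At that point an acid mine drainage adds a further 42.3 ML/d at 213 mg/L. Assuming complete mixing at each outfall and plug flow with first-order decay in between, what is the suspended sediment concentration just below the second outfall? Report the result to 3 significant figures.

Conservation of mass: C = (272.0·9.700 + 42.00·260.0) / 314.0 = 13560/314.0 = 43.18 mg/L; combined flow 314.0 ML/d.
Half-life 0.69 d → k = ln 2 / 0.69 = 1.005 d⁻¹.
After decay, C = 43.18 × e^(−kt) = 43.18 × 0.7053 = 30.46 mg/L.
Second outfall: C = (314.0·30.46 + 42.30·213.0)/356.3 = 52.13 mg/L.

52.1 mg/L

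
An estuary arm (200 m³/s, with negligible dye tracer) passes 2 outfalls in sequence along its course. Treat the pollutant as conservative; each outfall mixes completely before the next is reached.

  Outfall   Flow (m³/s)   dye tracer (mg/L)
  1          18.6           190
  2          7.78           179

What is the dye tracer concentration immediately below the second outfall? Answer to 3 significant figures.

After outfall 1: Q = 200.0 + 18.60 = 218.6 m³/s; C = (200.0·0 + 18.60·190.0)/218.6 = 16.17 mg/L.
After outfall 2: Q = 218.6 + 7.780 = 226.4 m³/s; C = (218.6·16.17 + 7.780·179.0)/226.4 = 21.76 mg/L.

21.8 mg/L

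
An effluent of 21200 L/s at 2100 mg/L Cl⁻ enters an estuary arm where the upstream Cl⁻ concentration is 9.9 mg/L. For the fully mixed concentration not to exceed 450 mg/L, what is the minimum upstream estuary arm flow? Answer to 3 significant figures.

79500 L/s

Set C_mix = 450: (Q·9.900 + 21200·2100) / (Q + 21200) = 450
→ Q = 21200·(2100 − 450)/(450 − 9.900) = 79480 L/s.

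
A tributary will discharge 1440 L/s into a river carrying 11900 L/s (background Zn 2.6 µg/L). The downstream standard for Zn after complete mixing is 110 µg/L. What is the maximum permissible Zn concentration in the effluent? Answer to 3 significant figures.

At the limit, (Qr·Cr + Qe·Cₑ)/(Qr + Qe) = 110:
Cₑ = (13340·110 − 11900·2.600) / 1440 = 997.5 µg/L.

998 µg/L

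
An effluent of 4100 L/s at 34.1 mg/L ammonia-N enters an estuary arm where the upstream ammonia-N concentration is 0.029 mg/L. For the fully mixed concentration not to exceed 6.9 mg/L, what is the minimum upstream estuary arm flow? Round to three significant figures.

16200 L/s

Set C_mix = 6.9: (Q·0.02900 + 4100·34.10) / (Q + 4100) = 6.9
→ Q = 4100·(34.10 − 6.9)/(6.9 − 0.02900) = 16230 L/s.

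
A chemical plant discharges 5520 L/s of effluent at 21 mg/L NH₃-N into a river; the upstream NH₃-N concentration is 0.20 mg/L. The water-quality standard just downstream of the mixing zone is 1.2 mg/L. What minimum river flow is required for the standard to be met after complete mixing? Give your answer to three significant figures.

Set C_mix = 1.2: (Q·0.2000 + 5520·21.00) / (Q + 5520) = 1.2
→ Q = 5520·(21.00 − 1.2)/(1.2 − 0.2000) = 109300 L/s.

109000 L/s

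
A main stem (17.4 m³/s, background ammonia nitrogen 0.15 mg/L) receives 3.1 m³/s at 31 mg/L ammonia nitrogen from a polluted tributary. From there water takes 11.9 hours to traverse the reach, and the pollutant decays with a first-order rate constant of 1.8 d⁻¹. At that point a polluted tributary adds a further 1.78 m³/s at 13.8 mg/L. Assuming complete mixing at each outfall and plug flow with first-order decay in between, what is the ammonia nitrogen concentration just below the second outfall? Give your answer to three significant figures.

2.92 mg/L

Flow-weighted average: C = (17.40·0.1500 + 3.100·31.00) / 20.50 = 98.71/20.50 = 4.815 mg/L; combined flow 20.50 m³/s.
Applying C = C₀e^(−kt): 4.815 × 0.4096 = 1.972 mg/L.
Second outfall: C = (20.50·1.972 + 1.780·13.80)/22.28 = 2.917 mg/L.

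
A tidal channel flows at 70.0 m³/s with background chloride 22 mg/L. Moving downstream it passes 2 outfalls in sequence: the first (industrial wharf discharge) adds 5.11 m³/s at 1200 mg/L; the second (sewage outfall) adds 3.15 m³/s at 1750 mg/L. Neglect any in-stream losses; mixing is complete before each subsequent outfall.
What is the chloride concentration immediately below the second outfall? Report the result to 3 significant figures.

168 mg/L

Below outfall 1: Q → 75.11 m³/s, C = (70.00·22.00 + 5.110·1200)/75.11 = 102.1 mg/L.
Below outfall 2: Q → 78.26 m³/s, C = (75.11·102.1 + 3.150·1750)/78.26 = 168.5 mg/L.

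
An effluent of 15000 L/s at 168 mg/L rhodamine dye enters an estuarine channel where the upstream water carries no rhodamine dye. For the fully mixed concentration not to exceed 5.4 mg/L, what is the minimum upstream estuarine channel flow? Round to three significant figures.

452000 L/s

Set C_mix = 5.4: (Q·0 + 15000·168.0) / (Q + 15000) = 5.4
→ Q = 15000·(168.0 − 5.4)/(5.4 − 0) = 451700 L/s.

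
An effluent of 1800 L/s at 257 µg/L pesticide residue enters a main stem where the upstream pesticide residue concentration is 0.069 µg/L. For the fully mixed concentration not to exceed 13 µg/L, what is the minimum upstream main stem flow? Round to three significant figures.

34000 L/s

Set C_mix = 13: (Q·0.06900 + 1800·257.0) / (Q + 1800) = 13
→ Q = 1800·(257.0 − 13)/(13 − 0.06900) = 33960 L/s.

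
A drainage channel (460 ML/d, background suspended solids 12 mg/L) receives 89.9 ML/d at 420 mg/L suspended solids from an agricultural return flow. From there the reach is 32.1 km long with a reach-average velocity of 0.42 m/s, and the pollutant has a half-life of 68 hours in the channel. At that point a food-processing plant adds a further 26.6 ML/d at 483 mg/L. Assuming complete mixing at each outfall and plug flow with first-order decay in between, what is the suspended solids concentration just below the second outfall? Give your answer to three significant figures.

Conservation of mass: C = (460.0·12.00 + 89.90·420.0) / 549.9 = 43280/549.9 = 78.70 mg/L; combined flow 549.9 ML/d.
Travel time t = 32.1·1000 / 0.42 = 76430 s = 21.23 h.
Half-life 68 h → k = ln 2 / 68 = 0.01019 h⁻¹ = 0.2446 d⁻¹.
After decay, C = 78.70 × e^(−kt) = 78.70 × 0.8054 = 63.39 mg/L.
At the second outfall, C = (549.9·63.39 + 26.60·483.0) / (549.9 + 26.60) = 82.75 mg/L.

82.7 mg/L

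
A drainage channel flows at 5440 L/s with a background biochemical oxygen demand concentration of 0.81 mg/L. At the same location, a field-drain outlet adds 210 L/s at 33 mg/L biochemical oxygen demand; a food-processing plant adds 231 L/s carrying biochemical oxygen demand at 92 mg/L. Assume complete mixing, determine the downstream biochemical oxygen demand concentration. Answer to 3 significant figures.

5.54 mg/L

Flow-weighted average: C = (5440·0.8100 + 210.0·33.00 + 231.0·92.00) / 5881 = 32590/5881 = 5.541 mg/L.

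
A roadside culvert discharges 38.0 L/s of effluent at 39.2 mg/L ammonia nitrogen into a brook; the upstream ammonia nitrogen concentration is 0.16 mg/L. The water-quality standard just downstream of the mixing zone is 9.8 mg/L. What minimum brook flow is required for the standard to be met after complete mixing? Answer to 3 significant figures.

Set C_mix = 9.8: (Q·0.1600 + 38.00·39.20) / (Q + 38.00) = 9.8
→ Q = 38.00·(39.20 − 9.8)/(9.8 − 0.1600) = 115.9 L/s.

116 L/s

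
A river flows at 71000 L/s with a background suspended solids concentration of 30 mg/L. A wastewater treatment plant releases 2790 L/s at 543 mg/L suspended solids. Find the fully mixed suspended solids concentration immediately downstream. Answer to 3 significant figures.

49.4 mg/L

Mixed concentration C = ΣQC/ΣQ = (71000·30.00 + 2790·543.0) / 73790 = 3645000/73790 = 49.40 mg/L.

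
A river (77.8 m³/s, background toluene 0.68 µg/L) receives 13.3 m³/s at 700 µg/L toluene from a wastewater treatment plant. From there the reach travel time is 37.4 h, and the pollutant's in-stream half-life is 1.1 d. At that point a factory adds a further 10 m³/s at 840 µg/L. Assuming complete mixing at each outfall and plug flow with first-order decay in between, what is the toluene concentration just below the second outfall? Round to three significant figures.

118 µg/L

Conservation of mass: C = (77.80·0.6800 + 13.30·700.0) / 91.10 = 9363/91.10 = 102.8 µg/L; combined flow 91.10 m³/s.
Half-life 1.1 d → k = ln 2 / 1.1 = 0.6301 d⁻¹.
After decay, C = 102.8 × e^(−kt) = 102.8 × 0.3746 = 38.50 µg/L.
Second outfall: C = (91.10·38.50 + 10.00·840.0)/101.1 = 117.8 µg/L.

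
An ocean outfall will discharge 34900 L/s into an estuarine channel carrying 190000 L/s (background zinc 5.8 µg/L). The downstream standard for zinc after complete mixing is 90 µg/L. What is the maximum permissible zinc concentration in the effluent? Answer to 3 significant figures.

548 µg/L

At the limit, (Qr·Cr + Qe·Cₑ)/(Qr + Qe) = 90:
Cₑ = (224900·90 − 190000·5.800) / 34900 = 548.4 µg/L.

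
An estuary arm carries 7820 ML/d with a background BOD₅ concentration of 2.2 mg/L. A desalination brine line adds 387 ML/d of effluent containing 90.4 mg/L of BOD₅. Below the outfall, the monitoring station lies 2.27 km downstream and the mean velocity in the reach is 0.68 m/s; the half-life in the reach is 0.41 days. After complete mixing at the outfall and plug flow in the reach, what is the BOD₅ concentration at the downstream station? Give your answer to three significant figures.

Mixed concentration C = ΣQC/ΣQ = (7820·2.200 + 387.0·90.40) / 8207 = 52190/8207 = 6.359 mg/L.
Travel time t = 2.27·1000 / 0.68 = 3338 s = 0.9273 h.
Half-life 0.41 d → k = ln 2 / 0.41 = 1.691 d⁻¹.
Applying C = C₀e^(−kt): 6.359 × 0.9368 = 5.957 mg/L.

5.96 mg/L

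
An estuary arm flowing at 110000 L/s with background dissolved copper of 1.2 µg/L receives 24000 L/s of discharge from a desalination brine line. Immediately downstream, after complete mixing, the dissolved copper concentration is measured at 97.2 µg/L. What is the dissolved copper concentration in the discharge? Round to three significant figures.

Mass balance: 110000·1.200 + 24000·Cₑ = 134000·97.20
→ Cₑ = (134000·97.20 − 110000·1.200) / 24000 = 537.2 µg/L.

537 µg/L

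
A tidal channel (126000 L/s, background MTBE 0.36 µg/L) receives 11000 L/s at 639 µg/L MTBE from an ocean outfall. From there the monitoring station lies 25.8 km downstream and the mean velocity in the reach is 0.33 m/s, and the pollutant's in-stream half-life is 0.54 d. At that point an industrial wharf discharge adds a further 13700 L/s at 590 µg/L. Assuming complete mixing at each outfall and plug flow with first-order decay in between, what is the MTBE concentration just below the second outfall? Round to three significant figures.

68.3 µg/L

After mixing, C = (126000·0.3600 + 11000·639.0) / 137000 = 7074000/137000 = 51.64 µg/L; combined flow 137000 L/s.
Travel time t = 25.8·1000 / 0.33 = 78180 s = 21.72 h.
Half-life 0.54 d → k = ln 2 / 0.54 = 1.284 d⁻¹.
Decay over the reach: 51.64·exp(−kt) = 51.64·0.3130 = 16.16 µg/L.
Second outfall: C = (137000·16.16 + 13700·590.0)/150700 = 68.33 µg/L.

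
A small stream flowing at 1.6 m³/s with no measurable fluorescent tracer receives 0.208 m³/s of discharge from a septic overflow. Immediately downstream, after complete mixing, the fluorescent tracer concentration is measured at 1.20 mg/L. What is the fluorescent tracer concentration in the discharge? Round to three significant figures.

10.4 mg/L

Mass balance: 1.600·0 + 0.2080·Cₑ = 1.808·1.200
→ Cₑ = (1.808·1.200 − 1.600·0) / 0.2080 = 10.43 mg/L.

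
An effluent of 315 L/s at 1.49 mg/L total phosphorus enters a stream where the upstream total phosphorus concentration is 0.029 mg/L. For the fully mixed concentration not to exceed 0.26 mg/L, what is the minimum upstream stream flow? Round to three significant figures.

1680 L/s

Set C_mix = 0.26: (Q·0.02900 + 315.0·1.490) / (Q + 315.0) = 0.26
→ Q = 315.0·(1.490 − 0.26)/(0.26 − 0.02900) = 1677 L/s.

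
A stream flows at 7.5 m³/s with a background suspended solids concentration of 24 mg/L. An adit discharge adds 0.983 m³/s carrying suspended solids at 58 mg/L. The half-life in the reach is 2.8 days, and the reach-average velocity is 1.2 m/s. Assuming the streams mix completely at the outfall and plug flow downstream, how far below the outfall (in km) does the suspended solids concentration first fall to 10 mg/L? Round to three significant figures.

Conservation of mass: C = (7.500·24.00 + 0.9830·58.00) / 8.483 = 237.0/8.483 = 27.94 mg/L.
Half-life 2.8 d → k = ln 2 / 2.8 = 0.2476 d⁻¹.
Set 27.94·exp(−k·t) = 10 → t = ln(27.94/10)/k = 358600 s = 99.61 h.
Distance = v·t = 1.2·358600 = 430300 m = 430.3 km.

430 km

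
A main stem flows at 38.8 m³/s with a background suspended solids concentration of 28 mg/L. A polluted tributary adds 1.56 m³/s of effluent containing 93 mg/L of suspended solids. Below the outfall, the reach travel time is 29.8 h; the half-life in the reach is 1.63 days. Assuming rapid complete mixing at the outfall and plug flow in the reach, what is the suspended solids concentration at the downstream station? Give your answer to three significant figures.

Conservation of mass: C = (38.80·28.00 + 1.560·93.00) / 40.36 = 1231/40.36 = 30.51 mg/L.
Half-life 1.63 d → k = ln 2 / 1.63 = 0.4252 d⁻¹.
First-order decay: C = 30.51·exp(−k·t) = 30.51·0.5898 = 18.00 mg/L.

18.0 mg/L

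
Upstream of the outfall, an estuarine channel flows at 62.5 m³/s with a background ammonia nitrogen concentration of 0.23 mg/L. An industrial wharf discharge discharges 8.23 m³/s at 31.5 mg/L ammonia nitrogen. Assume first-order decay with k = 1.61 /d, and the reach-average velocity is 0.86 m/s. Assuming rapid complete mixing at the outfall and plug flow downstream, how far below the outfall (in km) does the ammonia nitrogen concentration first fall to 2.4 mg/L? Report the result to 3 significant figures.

22.0 km

Flow-weighted average: C = (62.50·0.2300 + 8.230·31.50) / 70.73 = 273.6/70.73 = 3.869 mg/L.
Set 3.869·exp(−k·t) = 2.4 → t = ln(3.869/2.4)/k = 25620 s = 7.117 h.
Distance = v·t = 0.86·25620 = 22030 m = 22.03 km.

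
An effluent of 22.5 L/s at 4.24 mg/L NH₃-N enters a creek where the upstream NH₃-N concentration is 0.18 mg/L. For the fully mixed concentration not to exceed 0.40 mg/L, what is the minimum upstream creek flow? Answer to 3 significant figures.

Set C_mix = 0.40: (Q·0.1800 + 22.50·4.240) / (Q + 22.50) = 0.40
→ Q = 22.50·(4.240 − 0.40)/(0.40 − 0.1800) = 392.7 L/s.

393 L/s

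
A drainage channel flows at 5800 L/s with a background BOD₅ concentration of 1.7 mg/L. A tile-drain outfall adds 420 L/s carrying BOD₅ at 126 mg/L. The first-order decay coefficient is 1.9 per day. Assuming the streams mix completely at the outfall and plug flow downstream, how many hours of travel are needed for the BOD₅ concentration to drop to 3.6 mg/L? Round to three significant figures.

13.0 h

Mass balance: C = (5800·1.700 + 420.0·126.0) / 6220 = 62780/6220 = 10.09 mg/L.
10.09·exp(−k·t) = 3.6 → t = ln(10.09/3.6)/k = 46880 s = 13.02 h.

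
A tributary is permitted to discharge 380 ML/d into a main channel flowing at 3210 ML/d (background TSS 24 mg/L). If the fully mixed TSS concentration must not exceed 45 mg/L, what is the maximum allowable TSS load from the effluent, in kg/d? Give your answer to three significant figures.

84500 kg/d

Mass balance at the limit: 3210·24.00 + 380.0·Cₑ = 3590·45 → Cₑ = 222.4 mg/L.
380.0 ML/d = 4.398 m³/s. Load = 4.398 m³/s × 222.4 g/m³ × 86 400 s/d = 84510 kg/d.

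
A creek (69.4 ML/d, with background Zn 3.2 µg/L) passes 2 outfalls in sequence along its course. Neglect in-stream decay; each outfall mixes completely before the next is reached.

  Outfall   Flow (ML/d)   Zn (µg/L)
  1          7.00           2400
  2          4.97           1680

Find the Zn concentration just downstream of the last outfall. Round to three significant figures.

312 µg/L

After outfall 1: Q = 69.40 + 7.000 = 76.40 ML/d; C = (69.40·3.200 + 7.000·2400)/76.40 = 222.8 µg/L.
After outfall 2: Q = 76.40 + 4.970 = 81.37 ML/d; C = (76.40·222.8 + 4.970·1680)/81.37 = 311.8 µg/L.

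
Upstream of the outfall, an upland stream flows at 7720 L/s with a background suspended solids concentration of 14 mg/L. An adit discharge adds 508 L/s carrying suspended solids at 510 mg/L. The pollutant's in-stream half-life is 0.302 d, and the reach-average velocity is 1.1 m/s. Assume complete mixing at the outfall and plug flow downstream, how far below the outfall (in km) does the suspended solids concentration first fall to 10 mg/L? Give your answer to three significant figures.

61.9 km

Mass balance: C = (7720·14.00 + 508.0·510.0) / 8228 = 367200/8228 = 44.62 mg/L.
Half-life 0.302 d → k = ln 2 / 0.302 = 2.295 d⁻¹.
Set 44.62·exp(−k·t) = 10 → t = ln(44.62/10)/k = 56300 s = 15.64 h.
Distance = v·t = 1.1·56300 = 61930 m = 61.93 km.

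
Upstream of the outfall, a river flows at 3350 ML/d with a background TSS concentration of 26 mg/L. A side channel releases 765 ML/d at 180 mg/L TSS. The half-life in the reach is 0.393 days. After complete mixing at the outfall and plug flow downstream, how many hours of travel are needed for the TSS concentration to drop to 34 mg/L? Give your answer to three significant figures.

Conservation of mass: C = (3350·26.00 + 765.0·180.0) / 4115 = 224800/4115 = 54.63 mg/L.
Half-life 0.393 d → k = ln 2 / 0.393 = 1.764 d⁻¹.
54.63·exp(−k·t) = 34 → t = ln(54.63/34)/k = 23230 s = 6.453 h.

6.45 h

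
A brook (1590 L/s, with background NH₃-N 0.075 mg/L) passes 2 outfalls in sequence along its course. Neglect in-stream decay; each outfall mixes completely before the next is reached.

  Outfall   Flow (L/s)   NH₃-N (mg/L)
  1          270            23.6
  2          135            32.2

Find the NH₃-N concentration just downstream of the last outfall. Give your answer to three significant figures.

5.43 mg/L

After outfall 1: Q = 1590 + 270.0 = 1860 L/s; C = (1590·0.07500 + 270.0·23.60)/1860 = 3.490 mg/L.
After outfall 2: Q = 1860 + 135.0 = 1995 L/s; C = (1860·3.490 + 135.0·32.20)/1995 = 5.433 mg/L.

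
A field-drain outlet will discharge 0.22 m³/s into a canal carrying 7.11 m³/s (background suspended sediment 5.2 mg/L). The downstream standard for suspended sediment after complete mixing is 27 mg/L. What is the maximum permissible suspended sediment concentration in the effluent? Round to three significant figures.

At the limit, (Qr·Cr + Qe·Cₑ)/(Qr + Qe) = 27:
Cₑ = (7.330·27 − 7.110·5.200) / 0.2200 = 731.5 mg/L.

732 mg/L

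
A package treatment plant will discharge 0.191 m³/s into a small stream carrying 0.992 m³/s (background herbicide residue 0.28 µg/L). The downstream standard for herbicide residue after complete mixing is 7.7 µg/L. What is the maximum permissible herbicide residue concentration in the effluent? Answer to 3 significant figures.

At the limit, (Qr·Cr + Qe·Cₑ)/(Qr + Qe) = 7.7:
Cₑ = (1.183·7.7 − 0.9920·0.2800) / 0.1910 = 46.24 µg/L.

46.2 µg/L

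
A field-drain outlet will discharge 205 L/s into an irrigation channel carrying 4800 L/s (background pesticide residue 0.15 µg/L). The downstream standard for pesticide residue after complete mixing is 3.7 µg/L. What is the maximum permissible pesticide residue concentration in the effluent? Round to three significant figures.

86.8 µg/L

At the limit, (Qr·Cr + Qe·Cₑ)/(Qr + Qe) = 3.7:
Cₑ = (5005·3.7 − 4800·0.1500) / 205.0 = 86.82 µg/L.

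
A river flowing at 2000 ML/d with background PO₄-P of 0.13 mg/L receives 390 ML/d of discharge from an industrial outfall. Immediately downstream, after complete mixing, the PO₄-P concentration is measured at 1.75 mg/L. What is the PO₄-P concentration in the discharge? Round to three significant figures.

Mass balance: 2000·0.1300 + 390.0·Cₑ = 2390·1.750
→ Cₑ = (2390·1.750 − 2000·0.1300) / 390.0 = 10.06 mg/L.

10.1 mg/L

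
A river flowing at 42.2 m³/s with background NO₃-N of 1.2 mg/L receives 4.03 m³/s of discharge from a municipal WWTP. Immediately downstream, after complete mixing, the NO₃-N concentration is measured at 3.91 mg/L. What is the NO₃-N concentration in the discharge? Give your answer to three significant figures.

Mass balance: 42.20·1.200 + 4.030·Cₑ = 46.23·3.910
→ Cₑ = (46.23·3.910 − 42.20·1.200) / 4.030 = 32.29 mg/L.

32.3 mg/L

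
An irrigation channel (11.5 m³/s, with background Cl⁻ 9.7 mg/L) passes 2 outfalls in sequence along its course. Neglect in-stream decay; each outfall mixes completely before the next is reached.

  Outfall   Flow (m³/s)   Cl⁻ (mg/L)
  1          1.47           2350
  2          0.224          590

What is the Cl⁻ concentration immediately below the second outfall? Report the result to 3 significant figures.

Outfall 1: combined Q = 12.97 m³/s; C = (11.50·9.700 + 1.470·2350)/12.97 = 274.9 mg/L.
Outfall 2: combined Q = 13.19 m³/s; C = (12.97·274.9 + 0.2240·590.0)/13.19 = 280.3 mg/L.

280 mg/L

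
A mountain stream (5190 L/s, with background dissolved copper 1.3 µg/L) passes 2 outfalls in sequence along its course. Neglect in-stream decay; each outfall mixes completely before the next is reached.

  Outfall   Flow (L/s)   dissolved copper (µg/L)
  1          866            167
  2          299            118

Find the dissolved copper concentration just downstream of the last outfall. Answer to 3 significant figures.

Below outfall 1: Q → 6056 L/s, C = (5190·1.300 + 866.0·167.0)/6056 = 24.99 µg/L.
Below outfall 2: Q → 6355 L/s, C = (6056·24.99 + 299.0·118.0)/6355 = 29.37 µg/L.

29.4 µg/L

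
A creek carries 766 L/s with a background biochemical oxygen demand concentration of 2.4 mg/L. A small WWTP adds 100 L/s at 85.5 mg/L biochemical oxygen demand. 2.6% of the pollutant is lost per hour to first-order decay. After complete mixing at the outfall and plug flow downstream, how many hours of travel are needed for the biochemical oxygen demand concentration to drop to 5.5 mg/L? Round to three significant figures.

29.6 h

Conservation of mass: C = (766.0·2.400 + 100.0·85.50) / 866.0 = 10390/866.0 = 12.00 mg/L.
2.6%/h lost → k = −ln(1 − 0.026) = 0.02634 h⁻¹.
12.00·exp(−k·t) = 5.5 → t = ln(12.00/5.5)/k = 106600 s = 29.60 h.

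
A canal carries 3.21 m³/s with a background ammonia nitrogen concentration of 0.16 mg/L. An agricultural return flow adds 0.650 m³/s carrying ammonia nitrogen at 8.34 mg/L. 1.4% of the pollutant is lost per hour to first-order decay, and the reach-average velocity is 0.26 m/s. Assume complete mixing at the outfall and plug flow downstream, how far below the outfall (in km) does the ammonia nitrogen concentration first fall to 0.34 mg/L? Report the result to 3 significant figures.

After mixing, C = (3.210·0.1600 + 0.6500·8.340) / 3.860 = 5.935/3.860 = 1.537 mg/L.
1.4%/h lost → k = −ln(1 − 0.014) = 0.01410 h⁻¹.
Set 1.537·exp(−k·t) = 0.34 → t = ln(1.537/0.34)/k = 385300 s = 107.0 h.
Distance = v·t = 0.26·385300 = 100200 m = 100.2 km.

100 km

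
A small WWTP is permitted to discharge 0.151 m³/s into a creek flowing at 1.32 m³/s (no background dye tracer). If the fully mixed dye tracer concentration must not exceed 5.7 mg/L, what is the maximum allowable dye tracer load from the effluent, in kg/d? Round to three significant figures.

724 kg/d

Mass balance at the limit: 1.320·0 + 0.1510·Cₑ = 1.471·5.7 → Cₑ = 55.53 mg/L.
Load = 0.1510 m³/s × 55.53 g/m³ × 86 400 s/d = 724.4 kg/d.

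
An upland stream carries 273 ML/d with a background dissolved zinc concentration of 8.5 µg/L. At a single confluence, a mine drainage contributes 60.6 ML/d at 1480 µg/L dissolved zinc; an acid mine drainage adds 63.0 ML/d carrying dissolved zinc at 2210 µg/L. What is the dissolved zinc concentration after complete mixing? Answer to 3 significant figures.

583 µg/L

Mixed concentration C = ΣQC/ΣQ = (273.0·8.500 + 60.60·1480 + 63.00·2210) / 396.6 = 231200/396.6 = 583.1 µg/L.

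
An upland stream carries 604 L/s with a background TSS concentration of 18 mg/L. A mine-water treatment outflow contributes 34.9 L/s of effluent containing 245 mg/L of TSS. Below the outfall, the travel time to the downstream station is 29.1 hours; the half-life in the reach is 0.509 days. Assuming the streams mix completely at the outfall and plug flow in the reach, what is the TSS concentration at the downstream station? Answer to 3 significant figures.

5.83 mg/L

After mixing, C = (604.0·18.00 + 34.90·245.0) / 638.9 = 19420/638.9 = 30.40 mg/L.
Half-life 0.509 d → k = ln 2 / 0.509 = 1.362 d⁻¹.
Decay over the reach: 30.40·exp(−kt) = 30.40·0.1918 = 5.832 mg/L.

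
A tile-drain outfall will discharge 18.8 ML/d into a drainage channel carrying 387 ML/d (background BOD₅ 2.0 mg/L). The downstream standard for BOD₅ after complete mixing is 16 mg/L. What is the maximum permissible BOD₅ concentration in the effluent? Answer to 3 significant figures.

304 mg/L

At the limit, (Qr·Cr + Qe·Cₑ)/(Qr + Qe) = 16:
Cₑ = (405.8·16 − 387.0·2.000) / 18.80 = 304.2 mg/L.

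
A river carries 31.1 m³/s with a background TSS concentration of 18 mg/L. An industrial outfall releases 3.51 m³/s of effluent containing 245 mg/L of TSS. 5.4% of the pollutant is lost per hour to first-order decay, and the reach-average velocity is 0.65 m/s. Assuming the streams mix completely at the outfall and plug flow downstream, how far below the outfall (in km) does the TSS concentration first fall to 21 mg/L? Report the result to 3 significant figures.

28.2 km

Flow-weighted average: C = (31.10·18.00 + 3.510·245.0) / 34.61 = 1420/34.61 = 41.02 mg/L.
5.4%/h lost → k = −ln(1 − 0.054) = 0.05551 h⁻¹.
Set 41.02·exp(−k·t) = 21 → t = ln(41.02/21)/k = 43420 s = 12.06 h.
Distance = v·t = 0.65·43420 = 28220 m = 28.22 km.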